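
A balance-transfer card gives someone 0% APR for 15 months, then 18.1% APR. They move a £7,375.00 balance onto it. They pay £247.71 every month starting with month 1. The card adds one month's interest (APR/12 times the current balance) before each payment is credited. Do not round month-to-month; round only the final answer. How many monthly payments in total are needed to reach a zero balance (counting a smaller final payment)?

32 months

Promo months 1–15 at r₀ = 0%/12 = 0; months 16+ at r₁ = 18.1%/12 = 0.0150833.
After month 15 (no interest yet): B = £7,375.00 − 15·£247.71 = £3,659.35.
Then at r₁ with £247.71/mo: n₂ = −ln(1 − r₁·B/P)/ln(1+r₁) ≈ 16.84 → 17 more payments.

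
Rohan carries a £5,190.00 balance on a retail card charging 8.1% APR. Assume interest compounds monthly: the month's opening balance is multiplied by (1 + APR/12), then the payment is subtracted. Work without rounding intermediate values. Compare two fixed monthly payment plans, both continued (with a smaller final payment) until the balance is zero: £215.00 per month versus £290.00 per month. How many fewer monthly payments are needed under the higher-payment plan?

7 fewer payments

Monthly rate r = 8.1%/12 = 0.675% = 0.00675.
At £215.00/mo: n = ⌈−ln(1 − rB₀/P)/ln(1+r)⌉ = 27 payments (last £94.50); total interest = total paid − £5,190.00 = £494.50.
At £290.00/mo: 20 payments (last £40.02); total interest £360.02.
Payments saved = 27 − 20 = 7.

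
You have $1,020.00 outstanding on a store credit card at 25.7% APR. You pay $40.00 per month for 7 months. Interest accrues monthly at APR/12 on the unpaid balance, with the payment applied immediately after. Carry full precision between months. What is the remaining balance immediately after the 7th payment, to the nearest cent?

$884.45

Monthly rate r = 25.7%/12 = 2.14167% = 0.0214167.
Each month: B ← B·(1+r) − $40.00.
Month 1: interest $21.84; balance after payment $1,001.85.
Month 2: interest $21.46; balance after payment $983.30.
Month 3: interest $21.06; balance after payment $964.36.
Month 4: interest $20.65; balance after payment $945.01.
Month 5: interest $20.24; balance after payment $925.25.
Month 6: interest $19.82; balance after payment $905.07.
Month 7: interest $19.38; balance after payment $884.45.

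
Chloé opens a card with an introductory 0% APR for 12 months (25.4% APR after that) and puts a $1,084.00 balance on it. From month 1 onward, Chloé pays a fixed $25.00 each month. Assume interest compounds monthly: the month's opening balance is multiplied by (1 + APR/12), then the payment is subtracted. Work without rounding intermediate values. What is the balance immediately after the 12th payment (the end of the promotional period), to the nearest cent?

$784.00

Promo months 1–12 at r₀ = 0%/12 = 0; months 13+ at r₁ = 25.4%/12 = 0.0211667.
After month 12 (no interest yet): B = $1,084.00 − 12·$25.00 = $784.00.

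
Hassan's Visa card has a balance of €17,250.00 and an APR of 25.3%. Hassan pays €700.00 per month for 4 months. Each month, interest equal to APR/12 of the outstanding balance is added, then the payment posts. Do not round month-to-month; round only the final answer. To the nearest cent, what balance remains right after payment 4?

Monthly rate r = 25.3%/12 = 2.10833% = 0.0210833.
Each month: B ← B·(1+r) − €700.00.
Month 1: interest €363.69; balance after payment €16,913.69.
Month 2: interest €356.60; balance after payment €16,570.28.
Month 3: interest €349.36; balance after payment €16,219.64.
Month 4: interest €341.96; balance after payment €15,861.61.

€15,861.61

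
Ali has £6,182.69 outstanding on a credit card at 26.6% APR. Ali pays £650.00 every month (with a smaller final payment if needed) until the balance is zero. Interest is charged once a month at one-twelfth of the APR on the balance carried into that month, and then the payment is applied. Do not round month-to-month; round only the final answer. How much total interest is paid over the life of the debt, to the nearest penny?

Monthly rate r = 26.6%/12 = 2.21667% = 0.0221667.
Payoff takes n = ⌈−ln(1 − rB₀/P)/ln(1+r)⌉ = ⌈10.800⌉ = 11 payments; the last is £521.37.
Total paid = 10·£650.00 + £521.37 = £7,021.37.
Total interest = total paid − principal = £7,021.37 − £6,182.69 = £838.68.

£838.68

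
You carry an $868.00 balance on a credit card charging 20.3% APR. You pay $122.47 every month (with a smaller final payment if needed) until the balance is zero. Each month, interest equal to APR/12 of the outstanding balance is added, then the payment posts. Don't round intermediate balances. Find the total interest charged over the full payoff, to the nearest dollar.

$65

Monthly rate r = 20.3%/12 = 1.69167% = 0.0169167.
Payoff takes n = ⌈−ln(1 − rB₀/P)/ln(1+r)⌉ = ⌈7.613⌉ = 8 payments; the last is $75.36.
Total paid = 7·$122.47 + $75.36 = $932.65.
Total interest = total paid − principal = $932.65 − $868.00 = $64.65.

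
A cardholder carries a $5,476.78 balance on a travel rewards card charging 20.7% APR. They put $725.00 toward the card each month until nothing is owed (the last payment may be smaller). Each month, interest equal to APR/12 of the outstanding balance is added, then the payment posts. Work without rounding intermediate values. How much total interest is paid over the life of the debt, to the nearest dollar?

$443

Monthly rate r = 20.7%/12 = 1.725% = 0.01725.
Payoff takes n = ⌈−ln(1 − rB₀/P)/ln(1+r)⌉ = ⌈8.163⌉ = 9 payments; the last is $119.32.
Total paid = 8·$725.00 + $119.32 = $5,919.32.
Total interest = total paid − principal = $5,919.32 − $5,476.78 = $442.54.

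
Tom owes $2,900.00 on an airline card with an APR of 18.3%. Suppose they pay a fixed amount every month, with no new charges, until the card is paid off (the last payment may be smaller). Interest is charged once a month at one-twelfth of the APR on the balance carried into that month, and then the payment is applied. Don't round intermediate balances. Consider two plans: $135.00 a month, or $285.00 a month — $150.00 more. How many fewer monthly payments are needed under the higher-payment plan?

15 fewer payments

Monthly rate r = 18.3%/12 = 1.525% = 0.01525.
At $135.00/mo: n = ⌈−ln(1 − rB₀/P)/ln(1+r)⌉ = 27 payments (last $30.36); total interest = total paid − $2,900.00 = $640.36.
At $285.00/mo: 12 payments (last $40.61); total interest $275.61.
Payments saved = 27 − 12 = 15.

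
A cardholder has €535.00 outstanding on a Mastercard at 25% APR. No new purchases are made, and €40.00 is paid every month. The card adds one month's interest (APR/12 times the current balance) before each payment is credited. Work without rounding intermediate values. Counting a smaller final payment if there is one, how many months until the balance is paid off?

Monthly rate r = 25%/12 = 2.08333% = 0.0208333.
Recurrence: B ← B·(1+r) − €40.00.
Month 1: interest €11.15; balance after payment €506.15.
Month 2: interest €10.54; balance after payment €476.69.
Closed form: n = −ln(1 − rB₀/P)/ln(1+r) = −ln(0.72135)/ln(1.02083) ≈ 15.841, so the balance reaches zero during payment 16.

16 payments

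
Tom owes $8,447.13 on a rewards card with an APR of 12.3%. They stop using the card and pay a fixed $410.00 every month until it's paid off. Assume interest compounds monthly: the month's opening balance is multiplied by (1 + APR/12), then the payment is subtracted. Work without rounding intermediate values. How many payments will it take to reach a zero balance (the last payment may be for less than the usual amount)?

Monthly rate r = 12.3%/12 = 1.025% = 0.01025.
Recurrence: B ← B·(1+r) − $410.00.
Month 1: interest $86.58; balance after payment $8,123.71.
Month 2: interest $83.27; balance after payment $7,796.98.
Closed form: n = −ln(1 − rB₀/P)/ln(1+r) = −ln(0.78882)/ln(1.01025) ≈ 23.261, so the balance reaches zero during payment 24.

24 payments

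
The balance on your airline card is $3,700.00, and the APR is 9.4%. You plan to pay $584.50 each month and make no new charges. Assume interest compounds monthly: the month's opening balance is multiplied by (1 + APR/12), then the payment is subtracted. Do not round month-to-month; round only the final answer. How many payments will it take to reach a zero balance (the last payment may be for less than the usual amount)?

7 payments

Monthly rate r = 9.4%/12 = 0.783333% = 0.00783333.
Recurrence: B ← B·(1+r) − $584.50.
Month 1: interest $28.98; balance after payment $3,144.48.
Month 2: interest $24.63; balance after payment $2,584.62.
Closed form: n = −ln(1 − rB₀/P)/ln(1+r) = −ln(0.95041)/ln(1.00783) ≈ 6.518, so the balance reaches zero during payment 7.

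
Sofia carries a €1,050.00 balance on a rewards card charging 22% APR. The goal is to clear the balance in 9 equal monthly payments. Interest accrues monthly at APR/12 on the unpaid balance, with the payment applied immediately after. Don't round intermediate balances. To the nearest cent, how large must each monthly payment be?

Monthly rate r = 22%/12 = 1.83333% = 0.0183333.
Level-payment amortization: P = B₀·r / (1 − (1+r)^(−n)) = 1050.00·0.0183333 / (1 − 1.01833^(−9)).
Denominator 1 − (1+r)^(−9) = 0.150838371.
P = 19.25 / 0.150838371 ≈ 127.62.

€127.62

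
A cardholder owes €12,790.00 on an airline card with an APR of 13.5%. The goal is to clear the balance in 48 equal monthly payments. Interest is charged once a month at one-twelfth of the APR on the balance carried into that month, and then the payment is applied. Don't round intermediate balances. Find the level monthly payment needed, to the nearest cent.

€346.31

Monthly rate r = 13.5%/12 = 1.125% = 0.01125.
Level-payment amortization: P = B₀·r / (1 − (1+r)^(−n)) = 12790.00·0.01125 / (1 − 1.01125^(−48)).
Denominator 1 − (1+r)^(−48) = 0.415492163.
P = 143.887 / 0.415492163 ≈ 346.31.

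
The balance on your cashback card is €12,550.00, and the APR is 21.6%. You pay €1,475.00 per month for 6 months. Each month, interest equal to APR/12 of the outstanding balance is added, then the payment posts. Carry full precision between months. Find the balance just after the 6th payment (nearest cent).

Monthly rate r = 21.6%/12 = 1.8% = 0.018.
Each month: B ← B·(1+r) − €1,475.00.
Month 1: interest €225.90; balance after payment €11,300.90.
Month 2: interest €203.42; balance after payment €10,029.32.
Month 3: interest €180.53; balance after payment €8,734.84.
Month 4: interest €157.23; balance after payment €7,417.07.
Month 5: interest €133.51; balance after payment €6,075.58.
Month 6: interest €109.36; balance after payment €4,709.94.

€4,709.94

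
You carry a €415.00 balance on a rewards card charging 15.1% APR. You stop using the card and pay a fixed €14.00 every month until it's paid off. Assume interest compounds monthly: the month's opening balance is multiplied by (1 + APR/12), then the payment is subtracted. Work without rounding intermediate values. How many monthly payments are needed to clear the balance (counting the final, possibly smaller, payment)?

38 payments

Monthly rate r = 15.1%/12 = 1.25833% = 0.0125833.
Recurrence: B ← B·(1+r) − €14.00.
Month 1: interest €5.22; balance after payment €406.22.
Month 2: interest €5.11; balance after payment €397.33.
Closed form: n = −ln(1 − rB₀/P)/ln(1+r) = −ln(0.62699)/ln(1.01258) ≈ 37.331, so the balance reaches zero during payment 38.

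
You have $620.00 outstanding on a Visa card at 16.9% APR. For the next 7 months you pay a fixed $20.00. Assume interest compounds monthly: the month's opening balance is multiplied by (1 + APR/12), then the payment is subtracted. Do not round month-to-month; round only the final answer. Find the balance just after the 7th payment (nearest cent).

Monthly rate r = 16.9%/12 = 1.40833% = 0.0140833.
Each month: B ← B·(1+r) − $20.00.
Month 1: interest $8.73; balance after payment $608.73.
Month 2: interest $8.57; balance after payment $597.30.
Month 3: interest $8.41; balance after payment $585.72.
Month 4: interest $8.25; balance after payment $573.97.
Month 5: interest $8.08; balance after payment $562.05.
Month 6: interest $7.92; balance after payment $549.96.
Month 7: interest $7.75; balance after payment $537.71.

$537.71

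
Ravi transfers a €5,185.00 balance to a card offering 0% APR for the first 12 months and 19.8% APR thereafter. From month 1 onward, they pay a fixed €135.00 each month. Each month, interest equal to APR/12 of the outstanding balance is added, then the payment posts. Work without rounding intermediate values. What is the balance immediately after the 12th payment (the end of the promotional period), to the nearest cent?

€3,565.00

Promo months 1–12 at r₀ = 0%/12 = 0; months 13+ at r₁ = 19.8%/12 = 0.0165.
After month 12 (no interest yet): B = €5,185.00 − 12·€135.00 = €3,565.00.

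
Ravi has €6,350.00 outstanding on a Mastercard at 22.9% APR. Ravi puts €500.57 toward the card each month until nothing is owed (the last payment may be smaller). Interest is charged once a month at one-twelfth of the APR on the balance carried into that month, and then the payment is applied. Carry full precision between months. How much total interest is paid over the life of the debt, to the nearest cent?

€990.86

Monthly rate r = 22.9%/12 = 1.90833% = 0.0190833.
Payoff takes n = ⌈−ln(1 − rB₀/P)/ln(1+r)⌉ = ⌈14.663⌉ = 15 payments; the last is €332.88.
Total paid = 14·€500.57 + €332.88 = €7,340.86.
Total interest = total paid − principal = €7,340.86 − €6,350.00 = €990.86.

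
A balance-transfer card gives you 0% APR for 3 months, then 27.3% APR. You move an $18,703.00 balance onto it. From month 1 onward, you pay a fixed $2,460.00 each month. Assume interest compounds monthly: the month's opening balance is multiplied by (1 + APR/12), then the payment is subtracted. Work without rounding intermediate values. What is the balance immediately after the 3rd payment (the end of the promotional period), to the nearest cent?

Promo months 1–3 at r₀ = 0%/12 = 0; months 4+ at r₁ = 27.3%/12 = 0.02275.
After month 3 (no interest yet): B = $18,703.00 − 3·$2,460.00 = $11,323.00.

$11,323.00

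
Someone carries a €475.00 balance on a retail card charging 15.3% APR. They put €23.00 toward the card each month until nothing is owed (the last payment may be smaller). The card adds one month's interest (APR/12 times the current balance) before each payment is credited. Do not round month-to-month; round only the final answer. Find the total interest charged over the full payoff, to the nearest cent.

Monthly rate r = 15.3%/12 = 1.275% = 0.01275.
Payoff takes n = ⌈−ln(1 − rB₀/P)/ln(1+r)⌉ = ⌈24.121⌉ = 25 payments; the last is €2.79.
Total paid = 24·€23.00 + €2.79 = €554.79.
Total interest = total paid − principal = €554.79 − €475.00 = €79.79.

€79.79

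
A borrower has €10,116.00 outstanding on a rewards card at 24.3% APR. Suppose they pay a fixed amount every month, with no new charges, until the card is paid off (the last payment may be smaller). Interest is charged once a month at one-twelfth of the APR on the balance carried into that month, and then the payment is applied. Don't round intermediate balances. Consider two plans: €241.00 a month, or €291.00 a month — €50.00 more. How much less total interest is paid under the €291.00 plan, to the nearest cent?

€5,137.11

Monthly rate r = 24.3%/12 = 2.025% = 0.02025.
At €241.00/mo: n = ⌈−ln(1 − rB₀/P)/ln(1+r)⌉ = 95 payments (last €152.14); total interest = total paid − €10,116.00 = €12,690.14.
At €291.00/mo: 61 payments (last €209.03); total interest €7,553.03.
Interest saved = €12,690.14 − €7,553.03 = €5,137.11.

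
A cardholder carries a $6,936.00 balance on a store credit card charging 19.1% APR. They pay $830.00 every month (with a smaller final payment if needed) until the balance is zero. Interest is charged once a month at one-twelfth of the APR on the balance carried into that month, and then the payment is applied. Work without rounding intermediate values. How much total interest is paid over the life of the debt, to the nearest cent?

Monthly rate r = 19.1%/12 = 1.59167% = 0.0159167.
Payoff takes n = ⌈−ln(1 − rB₀/P)/ln(1+r)⌉ = ⌈9.038⌉ = 10 payments; the last is $32.07.
Total paid = 9·$830.00 + $32.07 = $7,502.07.
Total interest = total paid − principal = $7,502.07 − $6,936.00 = $566.07.

$566.07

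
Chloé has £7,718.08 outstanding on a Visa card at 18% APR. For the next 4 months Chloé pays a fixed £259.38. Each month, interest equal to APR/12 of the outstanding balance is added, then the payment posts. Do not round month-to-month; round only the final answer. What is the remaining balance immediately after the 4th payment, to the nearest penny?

Monthly rate r = 18%/12 = 1.5% = 0.015.
Each month: B ← B·(1+r) − £259.38.
Month 1: interest £115.77; balance after payment £7,574.47.
Month 2: interest £113.62; balance after payment £7,428.71.
Month 3: interest £111.43; balance after payment £7,280.76.
Month 4: interest £109.21; balance after payment £7,130.59.

£7,130.59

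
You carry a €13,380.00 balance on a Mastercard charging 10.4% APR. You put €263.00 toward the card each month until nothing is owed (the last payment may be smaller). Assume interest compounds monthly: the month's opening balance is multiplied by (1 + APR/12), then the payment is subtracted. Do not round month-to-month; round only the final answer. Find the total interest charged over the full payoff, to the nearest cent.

Monthly rate r = 10.4%/12 = 0.866667% = 0.00866667.
Payoff takes n = ⌈−ln(1 − rB₀/P)/ln(1+r)⌉ = ⌈67.381⌉ = 68 payments; the last is €100.37.
Total paid = 67·€263.00 + €100.37 = €17,721.37.
Total interest = total paid − principal = €17,721.37 − €13,380.00 = €4,341.37.

€4,341.37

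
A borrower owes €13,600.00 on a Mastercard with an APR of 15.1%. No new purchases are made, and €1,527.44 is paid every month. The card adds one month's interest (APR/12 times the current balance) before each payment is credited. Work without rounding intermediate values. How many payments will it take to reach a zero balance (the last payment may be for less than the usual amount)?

10 months

Monthly rate r = 15.1%/12 = 1.25833% = 0.0125833.
Recurrence: B ← B·(1+r) − €1,527.44.
Month 1: interest €171.13; balance after payment €12,243.69.
Month 2: interest €154.07; balance after payment €10,870.32.
Closed form: n = −ln(1 − rB₀/P)/ln(1+r) = −ln(0.88796)/ln(1.01258) ≈ 9.503, so the balance reaches zero during payment 10.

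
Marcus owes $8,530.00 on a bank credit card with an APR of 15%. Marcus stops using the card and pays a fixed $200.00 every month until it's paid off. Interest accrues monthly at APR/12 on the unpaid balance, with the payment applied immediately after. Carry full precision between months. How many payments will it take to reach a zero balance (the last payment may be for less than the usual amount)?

Monthly rate r = 15%/12 = 1.25% = 0.0125.
Recurrence: B ← B·(1+r) − $200.00.
Month 1: interest $106.62; balance after payment $8,436.62.
Month 2: interest $105.46; balance after payment $8,342.08.
Closed form: n = −ln(1 − rB₀/P)/ln(1+r) = −ln(0.46688)/ln(1.0125) ≈ 61.316, so the balance reaches zero during payment 62.

62 months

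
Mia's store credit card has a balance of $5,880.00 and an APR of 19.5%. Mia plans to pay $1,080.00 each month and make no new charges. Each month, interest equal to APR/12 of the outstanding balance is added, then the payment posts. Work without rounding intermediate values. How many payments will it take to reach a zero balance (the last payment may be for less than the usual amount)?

6 payments

Monthly rate r = 19.5%/12 = 1.625% = 0.01625.
Recurrence: B ← B·(1+r) − $1,080.00.
Month 1: interest $95.55; balance after payment $4,895.55.
Month 2: interest $79.55; balance after payment $3,895.10.
Month 3: interest $63.30; balance after payment $2,878.40.
Month 4: interest $46.77; balance after payment $1,845.17.
Month 5: interest $29.98; balance after payment $795.16.
Month 6: interest $12.92; balance after payment $0.00.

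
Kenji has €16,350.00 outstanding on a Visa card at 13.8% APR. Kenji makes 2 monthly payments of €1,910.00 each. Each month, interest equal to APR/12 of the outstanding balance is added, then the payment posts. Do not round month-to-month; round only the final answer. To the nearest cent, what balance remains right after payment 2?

€12,886.25

Monthly rate r = 13.8%/12 = 1.15% = 0.0115.
Each month: B ← B·(1+r) − €1,910.00.
Month 1: interest €188.03; balance after payment €14,628.03.
Month 2: interest €168.22; balance after payment €12,886.25.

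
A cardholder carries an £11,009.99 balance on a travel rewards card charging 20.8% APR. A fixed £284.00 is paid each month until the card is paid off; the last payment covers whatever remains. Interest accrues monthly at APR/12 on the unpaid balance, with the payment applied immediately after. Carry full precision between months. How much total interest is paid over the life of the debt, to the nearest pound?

Monthly rate r = 20.8%/12 = 1.73333% = 0.0173333.
Payoff takes n = ⌈−ln(1 − rB₀/P)/ln(1+r)⌉ = ⌈64.863⌉ = 65 payments; the last is £245.29.
Total paid = 64·£284.00 + £245.29 = £18,421.29.
Total interest = total paid − principal = £18,421.29 − £11,009.99 = £7,411.30.

£7,411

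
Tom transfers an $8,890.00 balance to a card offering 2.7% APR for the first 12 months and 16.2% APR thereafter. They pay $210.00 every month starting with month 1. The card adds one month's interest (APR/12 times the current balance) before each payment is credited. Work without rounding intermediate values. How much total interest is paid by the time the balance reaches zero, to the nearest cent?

Promo months 1–12 at r₀ = 2.7%/12 = 0.00225; months 13+ at r₁ = 16.2%/12 = 0.0135.
After month 12: iterate B ← B·(1+r₀) − $210.00 for 12 months → $6,581.60.
Then at r₁ with $210.00/mo: n₂ = −ln(1 − r₁·B/P)/ln(1+r₁) ≈ 41.02 → 42 more payments.
Total paid = 53·$210.00 + $4.64 = $11,134.64; interest = $11,134.64 − $8,890.00 = $2,244.64.

$2,244.64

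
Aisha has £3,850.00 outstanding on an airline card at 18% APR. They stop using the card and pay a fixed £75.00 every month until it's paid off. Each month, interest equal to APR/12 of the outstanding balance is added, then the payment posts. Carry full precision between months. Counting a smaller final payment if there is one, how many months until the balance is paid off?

99 payments

Monthly rate r = 18%/12 = 1.5% = 0.015.
Recurrence: B ← B·(1+r) − £75.00.
Month 1: interest £57.75; balance after payment £3,832.75.
Month 2: interest £57.49; balance after payment £3,815.24.
Closed form: n = −ln(1 − rB₀/P)/ln(1+r) = −ln(0.23)/ln(1.015) ≈ 98.711, so the balance reaches zero during payment 99.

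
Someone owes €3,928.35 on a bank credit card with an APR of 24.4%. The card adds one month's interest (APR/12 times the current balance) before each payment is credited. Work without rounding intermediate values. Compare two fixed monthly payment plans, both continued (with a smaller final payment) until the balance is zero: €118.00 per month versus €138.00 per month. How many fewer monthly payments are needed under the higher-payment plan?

Monthly rate r = 24.4%/12 = 2.03333% = 0.0203333.
At €118.00/mo: n = ⌈−ln(1 − rB₀/P)/ln(1+r)⌉ = 57 payments (last €15.42); total interest = total paid − €3,928.35 = €2,695.07.
At €138.00/mo: 43 payments (last €132.02); total interest €1,999.67.
Payments saved = 57 − 43 = 14.

14 fewer payments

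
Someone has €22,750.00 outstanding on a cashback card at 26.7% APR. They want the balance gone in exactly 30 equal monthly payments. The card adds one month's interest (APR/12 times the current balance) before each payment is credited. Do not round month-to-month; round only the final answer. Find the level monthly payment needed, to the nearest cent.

Monthly rate r = 26.7%/12 = 2.225% = 0.02225.
Level-payment amortization: P = B₀·r / (1 − (1+r)^(−n)) = 22750.00·0.02225 / (1 − 1.02225^(−30)).
Denominator 1 − (1+r)^(−30) = 0.483242935.
P = 506.188 / 0.483242935 ≈ 1047.48.

€1,047.48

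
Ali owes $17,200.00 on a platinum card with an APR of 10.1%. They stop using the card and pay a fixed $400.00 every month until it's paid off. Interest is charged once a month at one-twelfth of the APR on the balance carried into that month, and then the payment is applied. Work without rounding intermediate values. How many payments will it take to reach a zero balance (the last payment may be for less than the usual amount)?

54 months

Monthly rate r = 10.1%/12 = 0.841667% = 0.00841667.
Recurrence: B ← B·(1+r) − $400.00.
Month 1: interest $144.77; balance after payment $16,944.77.
Month 2: interest $142.62; balance after payment $16,687.39.
Closed form: n = −ln(1 − rB₀/P)/ln(1+r) = −ln(0.63808)/ln(1.00842) ≈ 53.605, so the balance reaches zero during payment 54.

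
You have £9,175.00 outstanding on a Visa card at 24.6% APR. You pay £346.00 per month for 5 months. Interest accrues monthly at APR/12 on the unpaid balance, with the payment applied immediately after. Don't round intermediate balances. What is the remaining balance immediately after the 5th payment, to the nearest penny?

Monthly rate r = 24.6%/12 = 2.05% = 0.0205.
Each month: B ← B·(1+r) − £346.00.
Month 1: interest £188.09; balance after payment £9,017.09.
Month 2: interest £184.85; balance after payment £8,855.94.
Month 3: interest £181.55; balance after payment £8,691.48.
Month 4: interest £178.18; balance after payment £8,523.66.
Month 5: interest £174.74; balance after payment £8,352.39.

£8,352.39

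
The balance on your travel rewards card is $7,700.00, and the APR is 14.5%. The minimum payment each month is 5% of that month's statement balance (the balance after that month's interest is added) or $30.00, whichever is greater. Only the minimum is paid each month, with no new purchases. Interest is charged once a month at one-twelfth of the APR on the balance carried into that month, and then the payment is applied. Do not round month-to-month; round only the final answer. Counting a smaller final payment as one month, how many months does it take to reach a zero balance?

Monthly rate r = 14.5%/12 = 1.20833% = 0.0120833.
While 5% of the post-interest balance exceeds $30.00, each month B ← (B·(1+r))·(1 − 0.05), i.e. B shrinks by the factor (1+r)·0.95 = 0.96148.
This holds for months 1–66. Entering month 67 the balance is $576.13; 5% of the post-interest balance is now below $30.00, so the flat $30.00 minimum applies from here.
From month 67 a fixed $30.00 at rate r clears $576.13 in 22 more payments. Total: 66 + 22 = 88 months.

88 months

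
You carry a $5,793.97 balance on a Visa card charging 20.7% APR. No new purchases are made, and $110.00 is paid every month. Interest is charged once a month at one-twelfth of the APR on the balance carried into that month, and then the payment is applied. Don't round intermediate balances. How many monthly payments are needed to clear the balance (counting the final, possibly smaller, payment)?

Monthly rate r = 20.7%/12 = 1.725% = 0.01725.
Recurrence: B ← B·(1+r) − $110.00.
Month 1: interest $99.95; balance after payment $5,783.92.
Month 2: interest $99.77; balance after payment $5,773.69.
Closed form: n = −ln(1 − rB₀/P)/ln(1+r) = −ln(0.0914)/ln(1.01725) ≈ 139.889, so the balance reaches zero during payment 140.

140 payments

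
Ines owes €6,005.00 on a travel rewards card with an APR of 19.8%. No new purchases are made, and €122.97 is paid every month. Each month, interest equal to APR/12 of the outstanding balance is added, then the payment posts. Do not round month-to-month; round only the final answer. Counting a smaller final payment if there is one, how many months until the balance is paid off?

Monthly rate r = 19.8%/12 = 1.65% = 0.0165.
Recurrence: B ← B·(1+r) − €122.97.
Month 1: interest €99.08; balance after payment €5,981.11.
Month 2: interest €98.69; balance after payment €5,956.83.
Closed form: n = −ln(1 − rB₀/P)/ln(1+r) = −ln(0.19425)/ln(1.0165) ≈ 100.125, so the balance reaches zero during payment 101.

101 payments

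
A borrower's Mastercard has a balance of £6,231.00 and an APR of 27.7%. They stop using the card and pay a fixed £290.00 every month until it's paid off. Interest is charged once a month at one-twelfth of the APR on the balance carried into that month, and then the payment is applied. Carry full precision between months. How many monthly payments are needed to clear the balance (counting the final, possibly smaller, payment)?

31 months

Monthly rate r = 27.7%/12 = 2.30833% = 0.0230833.
Recurrence: B ← B·(1+r) − £290.00.
Month 1: interest £143.83; balance after payment £6,084.83.
Month 2: interest £140.46; balance after payment £5,935.29.
Closed form: n = −ln(1 − rB₀/P)/ln(1+r) = −ln(0.50403)/ln(1.02308) ≈ 30.022, so the balance reaches zero during payment 31.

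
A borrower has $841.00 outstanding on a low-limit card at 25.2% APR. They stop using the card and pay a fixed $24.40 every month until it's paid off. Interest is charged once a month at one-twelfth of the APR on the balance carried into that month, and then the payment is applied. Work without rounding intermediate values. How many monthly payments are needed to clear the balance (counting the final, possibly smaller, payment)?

62 months

Monthly rate r = 25.2%/12 = 2.1% = 0.021.
Recurrence: B ← B·(1+r) − $24.40.
Month 1: interest $17.66; balance after payment $834.26.
Month 2: interest $17.52; balance after payment $827.38.
Closed form: n = −ln(1 − rB₀/P)/ln(1+r) = −ln(0.27619)/ln(1.021) ≈ 61.911, so the balance reaches zero during payment 62.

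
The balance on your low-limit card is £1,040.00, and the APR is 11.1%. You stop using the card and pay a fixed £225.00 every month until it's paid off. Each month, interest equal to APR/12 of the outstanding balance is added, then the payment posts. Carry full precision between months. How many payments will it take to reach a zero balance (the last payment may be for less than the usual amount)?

5 months

Monthly rate r = 11.1%/12 = 0.925% = 0.00925.
Recurrence: B ← B·(1+r) − £225.00.
Month 1: interest £9.62; balance after payment £824.62.
Month 2: interest £7.63; balance after payment £607.25.
Month 3: interest £5.62; balance after payment £387.86.
Month 4: interest £3.59; balance after payment £166.45.
Month 5: interest £1.54; balance after payment £0.00.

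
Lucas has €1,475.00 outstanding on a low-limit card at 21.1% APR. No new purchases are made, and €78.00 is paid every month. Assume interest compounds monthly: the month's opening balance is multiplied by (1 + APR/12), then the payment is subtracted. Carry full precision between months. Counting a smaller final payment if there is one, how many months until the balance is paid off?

Monthly rate r = 21.1%/12 = 1.75833% = 0.0175833.
Recurrence: B ← B·(1+r) − €78.00.
Month 1: interest €25.94; balance after payment €1,422.94.
Month 2: interest €25.02; balance after payment €1,369.96.
Closed form: n = −ln(1 − rB₀/P)/ln(1+r) = −ln(0.66749)/ln(1.01758) ≈ 23.191, so the balance reaches zero during payment 24.

24 months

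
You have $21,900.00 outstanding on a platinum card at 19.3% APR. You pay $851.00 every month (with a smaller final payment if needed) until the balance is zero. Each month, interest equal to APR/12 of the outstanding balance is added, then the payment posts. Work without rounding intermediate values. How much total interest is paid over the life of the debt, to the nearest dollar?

Monthly rate r = 19.3%/12 = 1.60833% = 0.0160833.
Payoff takes n = ⌈−ln(1 − rB₀/P)/ln(1+r)⌉ = ⌈33.484⌉ = 34 payments; the last is $413.98.
Total paid = 33·$851.00 + $413.98 = $28,496.98.
Total interest = total paid − principal = $28,496.98 − $21,900.00 = $6,596.98.

$6,597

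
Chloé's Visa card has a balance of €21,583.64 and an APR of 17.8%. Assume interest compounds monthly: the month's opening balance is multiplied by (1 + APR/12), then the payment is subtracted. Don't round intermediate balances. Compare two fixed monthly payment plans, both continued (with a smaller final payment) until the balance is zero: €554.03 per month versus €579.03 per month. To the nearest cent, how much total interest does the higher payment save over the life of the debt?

Monthly rate r = 17.8%/12 = 1.48333% = 0.0148333.
At €554.03/mo: n = ⌈−ln(1 − rB₀/P)/ln(1+r)⌉ = 59 payments (last €318.08); total interest = total paid − €21,583.64 = €10,868.18.
At €579.03/mo: 55 payments (last €390.27); total interest €10,074.25.
Interest saved = €10,868.18 − €10,074.25 = €793.93.

€793.93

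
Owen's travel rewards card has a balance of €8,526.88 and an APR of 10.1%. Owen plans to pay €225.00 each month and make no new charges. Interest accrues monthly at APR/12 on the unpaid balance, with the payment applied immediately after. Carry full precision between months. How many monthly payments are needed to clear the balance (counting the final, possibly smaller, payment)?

Monthly rate r = 10.1%/12 = 0.841667% = 0.00841667.
Recurrence: B ← B·(1+r) − €225.00.
Month 1: interest €71.77; balance after payment €8,373.65.
Month 2: interest €70.48; balance after payment €8,219.13.
Closed form: n = −ln(1 − rB₀/P)/ln(1+r) = −ln(0.68103)/ln(1.00842) ≈ 45.833, so the balance reaches zero during payment 46.

46 payments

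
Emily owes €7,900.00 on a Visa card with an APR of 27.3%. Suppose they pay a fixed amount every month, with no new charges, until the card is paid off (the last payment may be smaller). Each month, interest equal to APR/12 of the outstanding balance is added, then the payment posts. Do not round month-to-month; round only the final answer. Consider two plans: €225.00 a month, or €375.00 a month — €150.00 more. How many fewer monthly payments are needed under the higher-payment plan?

42 fewer payments

Monthly rate r = 27.3%/12 = 2.275% = 0.02275.
At €225.00/mo: n = ⌈−ln(1 − rB₀/P)/ln(1+r)⌉ = 72 payments (last €62.47); total interest = total paid − €7,900.00 = €8,137.47.
At €375.00/mo: 30 payments (last €2.70); total interest €2,977.70.
Payments saved = 72 − 30 = 42.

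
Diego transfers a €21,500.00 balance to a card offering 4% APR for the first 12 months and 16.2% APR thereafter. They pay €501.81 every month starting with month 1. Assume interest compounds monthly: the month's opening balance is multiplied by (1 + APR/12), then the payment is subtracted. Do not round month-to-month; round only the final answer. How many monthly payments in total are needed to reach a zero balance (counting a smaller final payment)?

Promo months 1–12 at r₀ = 4%/12 = 0.00333333; months 13+ at r₁ = 16.2%/12 = 0.0135.
After month 12: iterate B ← B·(1+r₀) − €501.81 for 12 months → €16,242.59.
Then at r₁ with €501.81/mo: n₂ = −ln(1 − r₁·B/P)/ln(1+r₁) ≈ 42.84 → 43 more payments.

55 months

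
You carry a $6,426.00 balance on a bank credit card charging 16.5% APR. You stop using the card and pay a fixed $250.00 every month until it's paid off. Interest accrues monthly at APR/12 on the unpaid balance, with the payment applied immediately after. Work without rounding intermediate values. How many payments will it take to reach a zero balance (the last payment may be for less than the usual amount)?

32 payments

Monthly rate r = 16.5%/12 = 1.375% = 0.01375.
Recurrence: B ← B·(1+r) − $250.00.
Month 1: interest $88.36; balance after payment $6,264.36.
Month 2: interest $86.13; balance after payment $6,100.49.
Closed form: n = −ln(1 − rB₀/P)/ln(1+r) = −ln(0.64657)/ln(1.01375) ≈ 31.932, so the balance reaches zero during payment 32.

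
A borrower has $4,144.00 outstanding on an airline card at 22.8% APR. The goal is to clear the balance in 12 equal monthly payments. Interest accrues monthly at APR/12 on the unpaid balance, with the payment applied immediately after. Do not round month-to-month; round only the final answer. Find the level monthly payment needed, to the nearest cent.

Monthly rate r = 22.8%/12 = 1.9% = 0.019.
Level-payment amortization: P = B₀·r / (1 − (1+r)^(−n)) = 4144.00·0.019 / (1 − 1.019^(−12)).
Denominator 1 − (1+r)^(−12) = 0.202171048.
P = 78.736 / 0.202171048 ≈ 389.45.

$389.45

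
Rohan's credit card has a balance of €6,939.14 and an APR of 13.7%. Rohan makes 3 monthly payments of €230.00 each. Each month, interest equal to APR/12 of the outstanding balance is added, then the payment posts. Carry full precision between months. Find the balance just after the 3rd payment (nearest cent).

€6,481.62

Monthly rate r = 13.7%/12 = 1.14167% = 0.0114167.
Each month: B ← B·(1+r) − €230.00.
Month 1: interest €79.22; balance after payment €6,788.36.
Month 2: interest €77.50; balance after payment €6,635.86.
Month 3: interest €75.76; balance after payment €6,481.62.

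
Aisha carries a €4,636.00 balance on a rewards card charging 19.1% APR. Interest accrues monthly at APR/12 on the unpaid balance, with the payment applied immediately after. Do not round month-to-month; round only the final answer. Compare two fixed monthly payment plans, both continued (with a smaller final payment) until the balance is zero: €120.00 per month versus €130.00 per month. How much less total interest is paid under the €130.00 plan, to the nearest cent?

Monthly rate r = 19.1%/12 = 1.59167% = 0.0159167.
At €120.00/mo: n = ⌈−ln(1 − rB₀/P)/ln(1+r)⌉ = 61 payments (last €51.97); total interest = total paid − €4,636.00 = €2,615.97.
At €130.00/mo: 54 payments (last €12.38); total interest €2,266.38.
Interest saved = €2,615.97 − €2,266.38 = €349.59.

€349.59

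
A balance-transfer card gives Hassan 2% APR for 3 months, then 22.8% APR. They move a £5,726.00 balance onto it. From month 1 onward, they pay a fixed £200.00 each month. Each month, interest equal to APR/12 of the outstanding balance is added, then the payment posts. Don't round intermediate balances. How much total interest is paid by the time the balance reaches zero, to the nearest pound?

£2,021

Promo months 1–3 at r₀ = 2%/12 = 0.00166667; months 4+ at r₁ = 22.8%/12 = 0.019.
After month 3: iterate B ← B·(1+r₀) − £200.00 for 3 months → £5,153.68.
Then at r₁ with £200.00/mo: n₂ = −ln(1 − r₁·B/P)/ln(1+r₁) ≈ 35.73 → 36 more payments.
Total paid = 38·£200.00 + £146.98 = £7,746.98; interest = £7,746.98 − £5,726.00 = £2,020.98.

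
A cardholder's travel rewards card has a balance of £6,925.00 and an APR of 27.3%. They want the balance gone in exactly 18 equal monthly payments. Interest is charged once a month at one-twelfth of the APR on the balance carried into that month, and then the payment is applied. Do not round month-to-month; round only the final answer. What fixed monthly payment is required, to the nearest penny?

Monthly rate r = 27.3%/12 = 2.275% = 0.02275.
Level-payment amortization: P = B₀·r / (1 − (1+r)^(−n)) = 6925.00·0.02275 / (1 − 1.02275^(−18)).
Denominator 1 − (1+r)^(−18) = 0.332964093.
P = 157.544 / 0.332964093 ≈ 473.16.

£473.16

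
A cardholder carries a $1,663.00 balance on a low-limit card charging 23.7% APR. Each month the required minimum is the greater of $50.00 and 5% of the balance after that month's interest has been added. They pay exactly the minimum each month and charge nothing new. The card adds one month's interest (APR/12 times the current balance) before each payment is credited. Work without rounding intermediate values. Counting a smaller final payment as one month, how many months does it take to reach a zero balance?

42 months

Monthly rate r = 23.7%/12 = 1.975% = 0.01975.
While 5% of the post-interest balance exceeds $50.00, each month B ← (B·(1+r))·(1 − 0.05), i.e. B shrinks by the factor (1+r)·0.95 = 0.96876.
This holds for months 1–17. Entering month 18 the balance is $969.59; 5% of the post-interest balance is now below $50.00, so the flat $50.00 minimum applies from here.
From month 18 a fixed $50.00 at rate r clears $969.59 in 25 more payments. Total: 17 + 25 = 42 months.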